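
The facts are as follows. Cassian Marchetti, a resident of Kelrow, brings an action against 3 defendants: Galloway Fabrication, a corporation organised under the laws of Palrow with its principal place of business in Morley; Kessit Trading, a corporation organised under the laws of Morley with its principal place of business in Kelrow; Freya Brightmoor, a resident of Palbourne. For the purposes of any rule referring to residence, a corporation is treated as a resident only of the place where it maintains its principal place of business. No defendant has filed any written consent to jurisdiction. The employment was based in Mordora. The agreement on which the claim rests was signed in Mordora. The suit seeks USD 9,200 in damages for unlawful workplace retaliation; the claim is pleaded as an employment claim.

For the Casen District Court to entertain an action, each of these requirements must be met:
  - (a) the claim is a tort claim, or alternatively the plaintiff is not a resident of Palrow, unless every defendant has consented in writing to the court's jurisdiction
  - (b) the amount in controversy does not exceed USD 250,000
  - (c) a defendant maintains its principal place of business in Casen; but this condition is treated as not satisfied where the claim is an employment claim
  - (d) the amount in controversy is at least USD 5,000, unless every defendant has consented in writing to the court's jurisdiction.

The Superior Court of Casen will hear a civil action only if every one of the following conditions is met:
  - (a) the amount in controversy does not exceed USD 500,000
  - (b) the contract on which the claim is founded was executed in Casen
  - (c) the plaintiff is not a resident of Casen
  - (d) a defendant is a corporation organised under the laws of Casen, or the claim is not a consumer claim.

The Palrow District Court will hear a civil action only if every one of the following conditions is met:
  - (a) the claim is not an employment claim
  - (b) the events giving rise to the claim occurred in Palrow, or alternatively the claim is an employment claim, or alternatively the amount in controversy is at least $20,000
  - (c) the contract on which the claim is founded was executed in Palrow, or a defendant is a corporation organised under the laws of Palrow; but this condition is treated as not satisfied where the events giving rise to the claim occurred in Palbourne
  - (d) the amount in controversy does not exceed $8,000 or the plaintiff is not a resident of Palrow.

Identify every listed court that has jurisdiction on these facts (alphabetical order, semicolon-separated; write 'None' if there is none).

The Casen District Court:
  (a) The plaintiff resides in Kelrow, which is not Palrow — that alternative is enough. Satisfied.
  (b) The amount in controversy is $9,200, within the $250,000 ceiling. Condition met.
  (c) The corporate defendant(s) have their principal place of business in Kelrow, Morley, not Casen. Not met.
  (d) The amount in controversy is 9,200 dollars, which meets the USD 5,000 floor. Met.
  → Not every requirement is met — no jurisdiction.
The Superior Court of Casen:
  (a) The amount in controversy is USD 9,200, within the $500,000 ceiling. Condition met.
  (b) The contract was executed in Mordora, not Casen. Not met.
  (c) The plaintiff resides in Kelrow, which is not Casen. Satisfied.
  (d) The claim is an employment claim, not a consumer claim, which satisfies one of the alternatives. Satisfied.
  → At least one condition fails; no jurisdiction.
The Palrow District Court:
  (a) The claim is an employment claim. Condition not met.
  (b) The claim is an employment claim, so this disjunct is met. Met.
  (c) Galloway Fabrication is organised under the laws of Palrow — that alternative is enough. And the carve-out is inapplicable — the operative events occurred in Mordora, not Palbourne. Condition met.
  (d) The plaintiff resides in Kelrow, which is not Palrow, so this disjunct is met. Condition met.
  → No jurisdiction.

None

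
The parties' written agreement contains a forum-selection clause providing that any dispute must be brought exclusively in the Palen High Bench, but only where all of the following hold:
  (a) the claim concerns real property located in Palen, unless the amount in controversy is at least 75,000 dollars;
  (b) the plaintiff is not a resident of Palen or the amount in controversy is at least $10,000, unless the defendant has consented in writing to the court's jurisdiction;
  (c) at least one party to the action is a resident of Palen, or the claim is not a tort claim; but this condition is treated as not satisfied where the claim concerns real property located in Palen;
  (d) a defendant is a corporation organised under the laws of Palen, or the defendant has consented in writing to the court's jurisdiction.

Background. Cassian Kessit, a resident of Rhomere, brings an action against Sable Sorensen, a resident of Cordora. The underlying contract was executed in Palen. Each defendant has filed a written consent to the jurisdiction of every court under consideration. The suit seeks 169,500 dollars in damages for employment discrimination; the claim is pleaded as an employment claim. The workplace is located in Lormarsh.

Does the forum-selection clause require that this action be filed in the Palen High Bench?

The Palen High Bench:
  (a) The claim does not concern real property. But the amount in controversy is USD 169,500, which meets the USD 75,000 floor, and the 'unless' clause therefore excuses the requirement. Condition met.
  (b) The plaintiff resides in Rhomere, which is not Palen, which satisfies one of the alternatives. Condition met.
  (c) The claim is an employment claim, not a tort claim, which satisfies one of the alternatives. The carve-out does not apply: the claim does not concern real property. Condition met.
  (d) Every defendant has filed written consent — that alternative is enough. Satisfied.
  → Forum clause is triggered.

Yes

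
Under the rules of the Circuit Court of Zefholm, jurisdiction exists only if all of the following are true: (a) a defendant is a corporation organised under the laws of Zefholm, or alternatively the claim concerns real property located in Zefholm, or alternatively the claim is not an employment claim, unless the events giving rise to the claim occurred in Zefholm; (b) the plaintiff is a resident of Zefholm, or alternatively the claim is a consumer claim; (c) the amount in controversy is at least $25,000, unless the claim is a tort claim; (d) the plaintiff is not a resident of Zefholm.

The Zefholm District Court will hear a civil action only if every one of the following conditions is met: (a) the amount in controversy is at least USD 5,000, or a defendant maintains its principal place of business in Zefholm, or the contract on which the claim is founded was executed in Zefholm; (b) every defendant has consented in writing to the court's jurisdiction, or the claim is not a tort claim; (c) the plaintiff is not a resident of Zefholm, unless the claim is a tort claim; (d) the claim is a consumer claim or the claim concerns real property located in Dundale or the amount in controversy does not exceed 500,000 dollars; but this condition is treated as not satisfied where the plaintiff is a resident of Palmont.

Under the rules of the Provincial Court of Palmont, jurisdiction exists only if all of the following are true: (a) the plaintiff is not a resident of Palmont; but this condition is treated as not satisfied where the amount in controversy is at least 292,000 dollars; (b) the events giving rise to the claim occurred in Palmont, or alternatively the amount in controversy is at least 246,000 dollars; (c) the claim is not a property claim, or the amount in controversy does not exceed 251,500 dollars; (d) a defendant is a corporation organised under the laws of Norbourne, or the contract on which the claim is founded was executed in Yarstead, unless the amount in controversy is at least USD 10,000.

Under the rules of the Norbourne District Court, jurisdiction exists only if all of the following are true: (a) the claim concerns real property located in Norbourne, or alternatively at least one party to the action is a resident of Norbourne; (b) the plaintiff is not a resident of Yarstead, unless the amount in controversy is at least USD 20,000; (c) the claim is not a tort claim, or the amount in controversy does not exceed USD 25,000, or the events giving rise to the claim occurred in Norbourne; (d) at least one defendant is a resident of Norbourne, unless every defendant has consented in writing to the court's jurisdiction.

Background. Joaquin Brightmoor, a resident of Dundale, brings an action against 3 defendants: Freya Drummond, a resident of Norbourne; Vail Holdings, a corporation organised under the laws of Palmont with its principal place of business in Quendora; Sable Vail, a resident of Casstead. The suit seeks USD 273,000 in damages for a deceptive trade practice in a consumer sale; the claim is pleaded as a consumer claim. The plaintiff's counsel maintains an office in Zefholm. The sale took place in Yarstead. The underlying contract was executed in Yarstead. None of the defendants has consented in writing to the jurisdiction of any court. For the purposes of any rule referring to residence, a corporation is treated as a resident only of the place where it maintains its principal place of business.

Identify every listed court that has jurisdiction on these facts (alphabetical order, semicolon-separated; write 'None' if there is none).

The Circuit Court of Zefholm:
  (a) The claim is a consumer claim, not an employment claim, so this disjunct is met. Satisfied.
  (b) The claim is a consumer claim, which satisfies one of the alternatives. Satisfied.
  (c) The amount in controversy is 273,000 dollars, which meets the 25,000 dollars floor. Met.
  (d) The plaintiff resides in Dundale, which is not Zefholm. Satisfied.
  → Every requirement is satisfied — jurisdiction.
The Zefholm District Court:
  (a) The amount in controversy is $273,000, which meets the 5,000 dollars floor, which satisfies one of the alternatives. Condition met.
  (b) The claim is a consumer claim, not a tort claim, so this disjunct is met. Met.
  (c) The plaintiff resides in Dundale, which is not Zefholm. Condition met.
  (d) The claim is a consumer claim, which satisfies one of the alternatives. The carve-out does not apply: the plaintiff resides in Dundale, not Palmont. Satisfied.
  → The court has jurisdiction.
The Provincial Court of Palmont:
  (a) The plaintiff resides in Dundale, which is not Palmont. The exception is not triggered, since the amount in controversy is 273,000 dollars, below the $292,000 floor. Met.
  (b) The amount in controversy is USD 273,000, which meets the $246,000 floor, so one alternative holds. Met.
  (c) The claim is a consumer claim, not a property claim, so one alternative holds. Met.
  (d) The contract was executed in Yarstead, so this disjunct is met. Met.
  → Every requirement is satisfied — jurisdiction.
The Norbourne District Court:
  (a) Freya Drummond resides in Norbourne, which satisfies one of the alternatives. Condition met.
  (b) The plaintiff resides in Dundale, which is not Yarstead. Condition met.
  (c) The claim is a consumer claim, not a tort claim, so one alternative holds. Condition met.
  (d) Freya Drummond resides in Norbourne. Satisfied.
  → All conditions met; jurisdiction exists.

the Circuit Court of Zefholm; the Norbourne District Court; the Provincial Court of Palmont; the Zefholm District Court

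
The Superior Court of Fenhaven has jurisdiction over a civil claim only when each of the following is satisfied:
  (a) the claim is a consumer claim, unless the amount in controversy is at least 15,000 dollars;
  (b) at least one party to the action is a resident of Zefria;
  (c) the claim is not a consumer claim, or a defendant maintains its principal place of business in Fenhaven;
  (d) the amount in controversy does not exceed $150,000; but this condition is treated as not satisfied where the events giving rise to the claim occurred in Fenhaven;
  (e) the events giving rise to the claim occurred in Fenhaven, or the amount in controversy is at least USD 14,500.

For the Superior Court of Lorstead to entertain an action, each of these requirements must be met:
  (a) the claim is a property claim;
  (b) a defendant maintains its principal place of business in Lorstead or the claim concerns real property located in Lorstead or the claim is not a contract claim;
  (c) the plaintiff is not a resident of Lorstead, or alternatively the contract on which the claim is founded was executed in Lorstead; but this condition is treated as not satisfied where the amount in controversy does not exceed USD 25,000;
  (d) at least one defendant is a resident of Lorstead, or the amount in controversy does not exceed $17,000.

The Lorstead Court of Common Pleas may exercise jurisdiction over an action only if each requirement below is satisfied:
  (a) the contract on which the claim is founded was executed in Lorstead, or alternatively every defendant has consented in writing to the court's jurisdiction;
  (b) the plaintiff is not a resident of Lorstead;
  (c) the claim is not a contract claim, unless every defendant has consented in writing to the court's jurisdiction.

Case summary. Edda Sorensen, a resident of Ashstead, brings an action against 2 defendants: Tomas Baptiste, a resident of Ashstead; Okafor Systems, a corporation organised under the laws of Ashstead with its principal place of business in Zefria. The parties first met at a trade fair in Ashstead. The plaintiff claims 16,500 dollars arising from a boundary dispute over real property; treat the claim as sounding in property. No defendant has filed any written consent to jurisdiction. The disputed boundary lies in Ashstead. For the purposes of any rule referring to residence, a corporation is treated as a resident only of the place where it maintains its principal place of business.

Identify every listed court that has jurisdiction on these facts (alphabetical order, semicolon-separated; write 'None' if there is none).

the Superior Court of Fenhaven

The Superior Court of Fenhaven:
  (a) The claim is a property claim, not a consumer claim. However, the amount in controversy is $16,500, which meets the 15,000 dollars floor, so the 'unless' proviso supplies this condition. Met.
  (b) Okafor Systems resides in Zefria. Met.
  (c) The claim is a property claim, not a consumer claim, so this disjunct is met. Satisfied.
  (d) The amount in controversy is $16,500, within the 150,000 dollars ceiling. And the carve-out is inapplicable — the operative events occurred in Ashstead, not Fenhaven. Satisfied.
  (e) The amount in controversy is 16,500 dollars, which meets the USD 14,500 floor — that alternative is enough. Condition met.
  → All conditions met; jurisdiction exists.
The Superior Court of Lorstead:
  (a) The claim is a property claim. Satisfied.
  (b) The claim is a property claim, not a contract claim, which satisfies one of the alternatives. Condition met.
  (c) The plaintiff resides in Ashstead, which is not Lorstead — that alternative is enough. But the carve-out bites: the amount in controversy is $16,500, within the 25,000 dollars ceiling. Fails.
  (d) The amount in controversy is 16,500 dollars, within the 17,000 dollars ceiling, so one alternative holds. Met.
  → The court lacks jurisdiction.
The Lorstead Court of Common Pleas:
  (a) No contract (and hence no place of execution) is alleged; no such written consent has been filed — every alternative fails. Not met.
  (b) The plaintiff resides in Ashstead, which is not Lorstead. Met.
  (c) The claim is a property claim, not a contract claim. Satisfied.
  → Not every requirement is met — no jurisdiction.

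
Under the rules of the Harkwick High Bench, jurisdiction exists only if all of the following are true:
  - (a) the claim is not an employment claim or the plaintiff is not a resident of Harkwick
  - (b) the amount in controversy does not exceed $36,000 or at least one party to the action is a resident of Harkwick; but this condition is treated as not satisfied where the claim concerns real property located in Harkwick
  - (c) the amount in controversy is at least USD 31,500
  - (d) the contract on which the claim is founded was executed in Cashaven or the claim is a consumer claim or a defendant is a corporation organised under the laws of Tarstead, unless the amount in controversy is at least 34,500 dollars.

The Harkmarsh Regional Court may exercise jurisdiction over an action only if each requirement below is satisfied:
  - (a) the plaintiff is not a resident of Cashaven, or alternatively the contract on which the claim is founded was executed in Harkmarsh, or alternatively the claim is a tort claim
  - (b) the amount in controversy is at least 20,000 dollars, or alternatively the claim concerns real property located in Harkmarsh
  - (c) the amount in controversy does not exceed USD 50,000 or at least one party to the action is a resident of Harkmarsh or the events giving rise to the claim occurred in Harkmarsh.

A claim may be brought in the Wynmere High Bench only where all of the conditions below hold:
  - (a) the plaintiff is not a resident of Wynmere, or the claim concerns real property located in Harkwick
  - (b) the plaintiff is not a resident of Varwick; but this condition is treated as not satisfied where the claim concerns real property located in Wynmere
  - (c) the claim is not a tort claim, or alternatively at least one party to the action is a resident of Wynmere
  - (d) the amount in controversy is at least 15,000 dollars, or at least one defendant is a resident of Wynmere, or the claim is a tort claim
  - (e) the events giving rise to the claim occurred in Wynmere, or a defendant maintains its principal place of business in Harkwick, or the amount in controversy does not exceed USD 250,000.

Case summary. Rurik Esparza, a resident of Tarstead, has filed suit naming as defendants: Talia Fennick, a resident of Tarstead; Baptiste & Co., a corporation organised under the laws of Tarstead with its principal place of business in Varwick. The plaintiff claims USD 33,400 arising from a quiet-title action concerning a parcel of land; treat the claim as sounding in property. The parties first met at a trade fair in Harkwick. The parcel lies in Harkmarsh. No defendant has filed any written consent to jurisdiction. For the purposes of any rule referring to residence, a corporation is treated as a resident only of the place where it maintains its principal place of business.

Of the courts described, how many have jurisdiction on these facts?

3

The Harkwick High Bench:
  (a) The claim is a property claim, not an employment claim, so one alternative holds. Met.
  (b) The amount in controversy is 33,400 dollars, within the 36,000 dollars ceiling, so this disjunct is met. The carve-out does not apply: the property lies in Harkmarsh, not Harkwick. Satisfied.
  (c) The amount in controversy is 33,400 dollars, which meets the 31,500 dollars floor. Met.
  (d) Baptiste & Co. is organised under the laws of Tarstead, which satisfies one of the alternatives. Condition met.
  → The court has jurisdiction.
The Harkmarsh Regional Court:
  (a) The plaintiff resides in Tarstead, which is not Cashaven, so one alternative holds. Met.
  (b) The amount in controversy is USD 33,400, which meets the 20,000 dollars floor, which satisfies one of the alternatives. Met.
  (c) The amount in controversy is USD 33,400, within the $50,000 ceiling, so one alternative holds. Satisfied.
  → The court has jurisdiction.
The Wynmere High Bench:
  (a) The plaintiff resides in Tarstead, which is not Wynmere — that alternative is enough. Met.
  (b) The plaintiff resides in Tarstead, which is not Varwick. And the carve-out is inapplicable — the property lies in Harkmarsh, not Wynmere. Condition met.
  (c) The claim is a property claim, not a tort claim — that alternative is enough. Satisfied.
  (d) The amount in controversy is 33,400 dollars, which meets the $15,000 floor — that alternative is enough. Met.
  (e) The amount in controversy is $33,400, within the 250,000 dollars ceiling — that alternative is enough. Satisfied.
  → Jurisdiction lies.
Courts with jurisdiction: the Harkwick High Bench, the Harkmarsh Regional Court, the Wynmere High Bench — 3 in total.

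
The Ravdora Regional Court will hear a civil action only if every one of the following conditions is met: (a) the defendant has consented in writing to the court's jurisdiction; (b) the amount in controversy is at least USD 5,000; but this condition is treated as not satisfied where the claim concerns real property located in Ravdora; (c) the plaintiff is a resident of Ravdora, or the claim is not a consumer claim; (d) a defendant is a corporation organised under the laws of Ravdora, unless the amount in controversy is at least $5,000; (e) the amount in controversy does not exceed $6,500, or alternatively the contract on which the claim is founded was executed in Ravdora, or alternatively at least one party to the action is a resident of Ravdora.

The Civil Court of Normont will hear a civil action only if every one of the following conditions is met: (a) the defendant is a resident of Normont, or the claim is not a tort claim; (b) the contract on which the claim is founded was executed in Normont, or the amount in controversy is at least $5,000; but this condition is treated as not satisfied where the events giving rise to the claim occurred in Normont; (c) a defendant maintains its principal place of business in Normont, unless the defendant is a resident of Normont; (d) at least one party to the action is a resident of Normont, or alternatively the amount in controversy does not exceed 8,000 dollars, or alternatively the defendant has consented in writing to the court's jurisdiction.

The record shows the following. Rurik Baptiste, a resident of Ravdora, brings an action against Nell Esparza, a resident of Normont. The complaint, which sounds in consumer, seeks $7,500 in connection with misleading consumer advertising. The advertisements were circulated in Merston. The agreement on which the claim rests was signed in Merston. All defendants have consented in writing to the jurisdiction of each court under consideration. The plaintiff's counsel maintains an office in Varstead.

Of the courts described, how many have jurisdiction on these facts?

2

The Ravdora Regional Court:
  (a) Every defendant has filed written consent. Satisfied.
  (b) The amount in controversy is USD 7,500, which meets the $5,000 floor. The exception is not triggered, since the claim does not concern real property. Condition met.
  (c) The plaintiff resides in Ravdora, so this disjunct is met. Satisfied.
  (d) No defendant is a corporation. The proviso rescues it, though: the amount in controversy is $7,500, which meets the USD 5,000 floor. Satisfied.
  (e) Rurik Baptiste resides in Ravdora, which satisfies one of the alternatives. Condition met.
  → Jurisdiction lies.
The Civil Court of Normont:
  (a) The defendant resides in Normont, so this disjunct is met. Satisfied.
  (b) The amount in controversy is $7,500, which meets the 5,000 dollars floor — that alternative is enough. And the carve-out is inapplicable — the operative events occurred in Merston, not Normont. Met.
  (c) No defendant is a corporation. However, the defendant resides in Normont, so the 'unless' proviso supplies this condition. Met.
  (d) Nell Esparza resides in Normont, so this disjunct is met. Condition met.
  → Every requirement is satisfied — jurisdiction.
Courts with jurisdiction: the Ravdora Regional Court, the Civil Court of Normont — 2 in total.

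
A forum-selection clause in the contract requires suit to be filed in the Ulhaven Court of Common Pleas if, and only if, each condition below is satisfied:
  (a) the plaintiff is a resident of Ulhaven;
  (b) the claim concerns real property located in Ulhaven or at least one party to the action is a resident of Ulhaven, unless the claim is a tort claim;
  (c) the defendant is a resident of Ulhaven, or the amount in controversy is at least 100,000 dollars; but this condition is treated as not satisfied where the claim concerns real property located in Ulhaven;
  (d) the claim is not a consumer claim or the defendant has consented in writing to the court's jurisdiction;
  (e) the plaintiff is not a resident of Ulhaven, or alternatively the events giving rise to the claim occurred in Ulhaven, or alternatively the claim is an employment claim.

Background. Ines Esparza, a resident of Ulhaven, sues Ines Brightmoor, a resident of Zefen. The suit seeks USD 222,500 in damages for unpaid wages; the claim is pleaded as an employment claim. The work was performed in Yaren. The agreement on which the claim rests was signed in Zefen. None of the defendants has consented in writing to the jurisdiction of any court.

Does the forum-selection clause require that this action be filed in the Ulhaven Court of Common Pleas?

Yes

The Ulhaven Court of Common Pleas:
  (a) The plaintiff resides in Ulhaven. Condition met.
  (b) Ines Esparza resides in Ulhaven, so this disjunct is met. Satisfied.
  (c) The amount in controversy is $222,500, which meets the 100,000 dollars floor, so one alternative holds. The exception is not triggered, since the claim does not concern real property. Satisfied.
  (d) The claim is an employment claim, not a consumer claim, which satisfies one of the alternatives. Met.
  (e) The claim is an employment claim — that alternative is enough. Condition met.
  → The clause applies.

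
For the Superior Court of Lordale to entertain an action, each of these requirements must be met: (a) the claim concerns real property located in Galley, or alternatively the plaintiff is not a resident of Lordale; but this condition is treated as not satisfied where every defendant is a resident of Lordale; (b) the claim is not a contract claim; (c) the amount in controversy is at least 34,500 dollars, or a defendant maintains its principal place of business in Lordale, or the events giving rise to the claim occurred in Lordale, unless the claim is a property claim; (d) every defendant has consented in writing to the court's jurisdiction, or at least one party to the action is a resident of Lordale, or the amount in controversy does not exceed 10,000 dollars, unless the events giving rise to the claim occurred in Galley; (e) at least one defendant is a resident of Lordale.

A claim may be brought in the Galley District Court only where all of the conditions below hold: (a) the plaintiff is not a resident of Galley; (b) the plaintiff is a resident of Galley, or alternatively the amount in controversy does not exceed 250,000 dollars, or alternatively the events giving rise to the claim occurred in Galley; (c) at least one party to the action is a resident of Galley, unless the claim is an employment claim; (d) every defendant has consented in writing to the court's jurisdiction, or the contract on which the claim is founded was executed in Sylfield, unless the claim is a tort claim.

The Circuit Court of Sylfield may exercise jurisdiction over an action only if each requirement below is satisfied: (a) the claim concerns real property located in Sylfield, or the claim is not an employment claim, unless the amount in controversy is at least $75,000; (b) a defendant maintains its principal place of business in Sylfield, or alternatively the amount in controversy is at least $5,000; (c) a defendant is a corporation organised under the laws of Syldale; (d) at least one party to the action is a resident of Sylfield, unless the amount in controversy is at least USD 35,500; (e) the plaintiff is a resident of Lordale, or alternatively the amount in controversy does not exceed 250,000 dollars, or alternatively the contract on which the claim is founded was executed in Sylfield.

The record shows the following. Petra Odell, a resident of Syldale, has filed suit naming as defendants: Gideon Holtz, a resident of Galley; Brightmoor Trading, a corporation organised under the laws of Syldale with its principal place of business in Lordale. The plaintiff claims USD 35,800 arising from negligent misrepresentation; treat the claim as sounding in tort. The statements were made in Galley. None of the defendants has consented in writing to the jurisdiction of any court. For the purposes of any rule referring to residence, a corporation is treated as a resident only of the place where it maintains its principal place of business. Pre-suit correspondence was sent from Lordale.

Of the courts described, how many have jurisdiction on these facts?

3

The Superior Court of Lordale:
  (a) The plaintiff resides in Syldale, which is not Lordale, so this disjunct is met. The exception is not triggered, since the defendants reside as follows — Gideon Holtz in Galley, Brightmoor Trading in Lordale — not all in Lordale. Met.
  (b) The claim is a tort claim, not a contract claim. Met.
  (c) The amount in controversy is $35,800, which meets the $34,500 floor, which satisfies one of the alternatives. Met.
  (d) Brightmoor Trading resides in Lordale, so this disjunct is met. Met.
  (e) Brightmoor Trading resides in Lordale. Condition met.
  → The court has jurisdiction.
The Galley District Court:
  (a) The plaintiff resides in Syldale, which is not Galley. Condition met.
  (b) The amount in controversy is 35,800 dollars, within the $250,000 ceiling, so this disjunct is met. Condition met.
  (c) Gideon Holtz resides in Galley. Condition met.
  (d) No such written consent has been filed; no contract (and hence no place of execution) is alleged — no alternative holds. However, the claim is a tort claim, so the 'unless' proviso supplies this condition. Met.
  → All conditions met; jurisdiction exists.
The Circuit Court of Sylfield:
  (a) The claim is a tort claim, not an employment claim, which satisfies one of the alternatives. Met.
  (b) The amount in controversy is $35,800, which meets the $5,000 floor, which satisfies one of the alternatives. Condition met.
  (c) Brightmoor Trading is organised under the laws of Syldale. Condition met.
  (d) No party resides in Sylfield. But the amount in controversy is $35,800, which meets the 35,500 dollars floor, and the 'unless' clause therefore excuses the requirement. Met.
  (e) The amount in controversy is USD 35,800, within the 250,000 dollars ceiling, so this disjunct is met. Condition met.
  → Every requirement is satisfied — jurisdiction.
Courts with jurisdiction: the Superior Court of Lordale, the Galley District Court, the Circuit Court of Sylfield — 3 in total.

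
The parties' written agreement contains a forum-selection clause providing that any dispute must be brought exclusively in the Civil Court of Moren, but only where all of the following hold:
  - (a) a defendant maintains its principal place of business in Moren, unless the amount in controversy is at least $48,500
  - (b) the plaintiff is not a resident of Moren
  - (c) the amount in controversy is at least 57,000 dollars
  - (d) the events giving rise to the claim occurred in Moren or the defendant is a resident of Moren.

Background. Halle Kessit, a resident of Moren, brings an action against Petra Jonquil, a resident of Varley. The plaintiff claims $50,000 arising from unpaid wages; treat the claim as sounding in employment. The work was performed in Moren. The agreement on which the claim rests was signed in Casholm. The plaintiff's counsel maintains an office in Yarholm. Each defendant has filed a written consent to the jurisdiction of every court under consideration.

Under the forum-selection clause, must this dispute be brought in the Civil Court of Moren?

The Civil Court of Moren:
  (a) No defendant is a corporation. However, the amount in controversy is 50,000 dollars, which meets the $48,500 floor, so the 'unless' proviso supplies this condition. Met.
  (b) The plaintiff resides in Moren. Fails.
  (c) The amount in controversy is USD 50,000, below the $57,000 floor. Condition not met.
  (d) The operative events occurred in Moren — that alternative is enough. Met.
  → Forum clause is not triggered.

No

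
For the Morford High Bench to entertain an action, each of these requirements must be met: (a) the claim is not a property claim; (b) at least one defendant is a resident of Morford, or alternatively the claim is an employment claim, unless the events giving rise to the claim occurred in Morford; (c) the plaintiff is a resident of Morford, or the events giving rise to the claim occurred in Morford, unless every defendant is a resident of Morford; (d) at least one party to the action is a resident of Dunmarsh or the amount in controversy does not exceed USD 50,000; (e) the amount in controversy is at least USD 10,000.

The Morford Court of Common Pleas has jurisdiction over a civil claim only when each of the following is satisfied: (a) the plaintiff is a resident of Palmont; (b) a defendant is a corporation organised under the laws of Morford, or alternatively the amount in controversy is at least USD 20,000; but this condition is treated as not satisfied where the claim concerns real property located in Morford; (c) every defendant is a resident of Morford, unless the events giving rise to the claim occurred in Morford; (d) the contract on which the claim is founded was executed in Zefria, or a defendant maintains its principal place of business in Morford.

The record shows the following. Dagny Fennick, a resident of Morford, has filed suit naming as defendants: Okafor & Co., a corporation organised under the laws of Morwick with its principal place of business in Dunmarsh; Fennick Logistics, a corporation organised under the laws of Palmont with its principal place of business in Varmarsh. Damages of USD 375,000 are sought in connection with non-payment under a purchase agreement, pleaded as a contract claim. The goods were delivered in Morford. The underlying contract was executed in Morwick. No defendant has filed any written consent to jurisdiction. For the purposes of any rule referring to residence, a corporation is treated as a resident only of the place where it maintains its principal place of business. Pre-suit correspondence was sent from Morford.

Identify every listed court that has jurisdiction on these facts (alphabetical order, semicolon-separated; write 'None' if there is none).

the Morford High Bench

The Morford High Bench:
  (a) The claim is a contract claim, not a property claim. Satisfied.
  (b) No defendant resides in Morford (they reside in Dunmarsh, Varmarsh); the claim is a contract claim, not an employment claim — no alternative holds. But the operative events occurred in Morford, and the 'unless' clause therefore excuses the requirement. Met.
  (c) The plaintiff resides in Morford, so one alternative holds. Met.
  (d) Okafor & Co. resides in Dunmarsh — that alternative is enough. Met.
  (e) The amount in controversy is $375,000, which meets the 10,000 dollars floor. Met.
  → Every requirement is satisfied — jurisdiction.
The Morford Court of Common Pleas:
  (a) The plaintiff resides in Morford, not Palmont. Fails.
  (b) The amount in controversy is $375,000, which meets the 20,000 dollars floor, which satisfies one of the alternatives. The carve-out does not apply: the claim does not concern real property. Satisfied.
  (c) The defendants reside as follows — Okafor & Co. in Dunmarsh, Fennick Logistics in Varmarsh — not all in Morford. But the operative events occurred in Morford, and the 'unless' clause therefore excuses the requirement. Met.
  (d) The contract was executed in Morwick, not Zefria; the corporate defendant(s) have their principal place of business in Dunmarsh, Varmarsh, not Morford — none of the alternatives is met. Not met.
  → At least one condition fails; no jurisdiction.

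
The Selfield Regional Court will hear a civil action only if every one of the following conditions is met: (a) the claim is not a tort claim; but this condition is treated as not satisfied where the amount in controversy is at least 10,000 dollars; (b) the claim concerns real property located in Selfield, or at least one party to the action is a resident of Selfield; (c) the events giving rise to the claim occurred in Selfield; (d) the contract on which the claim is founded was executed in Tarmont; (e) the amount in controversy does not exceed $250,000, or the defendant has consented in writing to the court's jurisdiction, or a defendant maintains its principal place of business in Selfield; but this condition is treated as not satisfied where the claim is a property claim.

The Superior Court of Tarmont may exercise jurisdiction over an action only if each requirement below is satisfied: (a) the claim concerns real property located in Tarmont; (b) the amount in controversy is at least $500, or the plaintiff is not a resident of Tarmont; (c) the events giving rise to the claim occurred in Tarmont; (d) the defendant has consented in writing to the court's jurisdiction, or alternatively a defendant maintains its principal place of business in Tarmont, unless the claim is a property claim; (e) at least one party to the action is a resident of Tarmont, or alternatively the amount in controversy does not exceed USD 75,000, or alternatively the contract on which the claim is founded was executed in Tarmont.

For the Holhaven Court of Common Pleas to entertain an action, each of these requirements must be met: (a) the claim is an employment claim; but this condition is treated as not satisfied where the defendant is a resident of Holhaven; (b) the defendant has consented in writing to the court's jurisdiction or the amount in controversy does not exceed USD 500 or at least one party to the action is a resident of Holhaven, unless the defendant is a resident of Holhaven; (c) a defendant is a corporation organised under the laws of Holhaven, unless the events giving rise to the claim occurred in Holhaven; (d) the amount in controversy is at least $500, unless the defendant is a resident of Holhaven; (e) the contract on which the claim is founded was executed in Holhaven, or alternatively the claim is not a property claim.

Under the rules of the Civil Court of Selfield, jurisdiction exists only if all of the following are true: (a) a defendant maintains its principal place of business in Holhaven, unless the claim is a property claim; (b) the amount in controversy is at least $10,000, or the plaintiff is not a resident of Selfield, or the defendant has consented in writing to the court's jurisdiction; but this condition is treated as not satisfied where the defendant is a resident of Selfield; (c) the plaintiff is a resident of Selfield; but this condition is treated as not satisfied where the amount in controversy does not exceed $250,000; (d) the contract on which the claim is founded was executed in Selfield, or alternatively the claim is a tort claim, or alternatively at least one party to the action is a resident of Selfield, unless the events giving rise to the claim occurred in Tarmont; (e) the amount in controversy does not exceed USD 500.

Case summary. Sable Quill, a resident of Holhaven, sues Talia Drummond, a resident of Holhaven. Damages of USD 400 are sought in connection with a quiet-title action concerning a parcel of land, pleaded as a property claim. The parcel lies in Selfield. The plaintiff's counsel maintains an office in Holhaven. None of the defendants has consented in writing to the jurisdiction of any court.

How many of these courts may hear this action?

0

The Selfield Regional Court:
  (a) The claim is a property claim, not a tort claim. The carve-out does not apply: the amount in controversy is $400, below the USD 10,000 floor. Satisfied.
  (b) The property lies in Selfield, so this disjunct is met. Satisfied.
  (c) The operative events occurred in Selfield. Condition met.
  (d) No contract (and hence no place of execution) is alleged. Condition not met.
  (e) The amount in controversy is USD 400, within the 250,000 dollars ceiling — that alternative is enough. But the claim is a property claim, triggering the carve-out and defeating this condition. Condition not met.
  → At least one condition fails; no jurisdiction.
The Superior Court of Tarmont:
  (a) The property lies in Selfield, not Tarmont. Not satisfied.
  (b) The plaintiff resides in Holhaven, which is not Tarmont, which satisfies one of the alternatives. Met.
  (c) The operative events occurred in Selfield, not Tarmont. Condition not met.
  (d) No such written consent has been filed; no defendant is a corporation — every alternative fails. However, the claim is a property claim, so the 'unless' proviso supplies this condition. Satisfied.
  (e) The amount in controversy is $400, within the $75,000 ceiling, which satisfies one of the alternatives. Condition met.
  → Not every requirement is met — no jurisdiction.
The Holhaven Court of Common Pleas:
  (a) The claim is a property claim, not an employment claim. Not satisfied.
  (b) The amount in controversy is 400 dollars, within the USD 500 ceiling, so this disjunct is met. Satisfied.
  (c) No defendant is a corporation. And the operative events occurred in Selfield, not Holhaven, so the proviso does not save it. Condition not met.
  (d) The amount in controversy is $400, below the $500 floor. However, the defendant resides in Holhaven, so the 'unless' proviso supplies this condition. Met.
  (e) No contract (and hence no place of execution) is alleged; the claim is a property claim — none of the alternatives is met. Not satisfied.
  → Not every requirement is met — no jurisdiction.
The Civil Court of Selfield:
  (a) No defendant is a corporation. The proviso rescues it, though: the claim is a property claim. Satisfied.
  (b) The plaintiff resides in Holhaven, which is not Selfield, which satisfies one of the alternatives. The carve-out does not apply: the defendant resides in Holhaven, not Selfield. Condition met.
  (c) The plaintiff resides in Holhaven, not Selfield. Not satisfied.
  (d) No contract (and hence no place of execution) is alleged; the claim is a property claim, not a tort claim; no party resides in Selfield — every alternative fails. The proviso offers no rescue either, since the operative events occurred in Selfield, not Tarmont. Fails.
  (e) The amount in controversy is $400, within the 500 dollars ceiling. Condition met.
  → Not every requirement is met — no jurisdiction.
No court satisfies all of its conditions.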